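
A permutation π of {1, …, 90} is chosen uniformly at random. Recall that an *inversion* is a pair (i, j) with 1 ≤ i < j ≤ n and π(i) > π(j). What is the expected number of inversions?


Write X = Σ X_I over the C(90, 2) = 4005 pairs i < j, with X_I the indicator of one inversion.
There are 4005 indicators.
For each fixed pair i < j, the values π(i) and π(j) are two distinct elements of {1, …, 90} in uniformly random order; by symmetry P[π(i) > π(j)] = 1/2.
By linearity: E[X] = 4005 · (1/2) = C(90, 2) · (1/2) = 4005/2 = 4005/2 ≈ 2002.500000.

E[X] = 4005/2 = 2002.500000.


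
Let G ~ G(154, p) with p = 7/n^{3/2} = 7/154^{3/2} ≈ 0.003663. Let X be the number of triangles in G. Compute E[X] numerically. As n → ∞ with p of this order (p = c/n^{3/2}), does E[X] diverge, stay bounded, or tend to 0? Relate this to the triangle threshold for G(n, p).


Number of potential triangles: C(154, 3) = 596904.
Each occurs with probability p³ ≈ (0.003663)³ ≈ 4.914178e-08.
By linearity: E[X] = C(154, 3)·p³ ≈ 596904 · 4.914178e-08 ≈ 0.0293.
Since α = 3/2 > 1, p = c/n^{3/2} = o(1/n) is below the triangle threshold p ~ 1/n. Asymptotically E[X] ~ (c³/6)·n^{3(1−α)} = (7³/6)·n^{-1.5} → 0, so by Markov's inequality G has no triangles w.h.p.

E[X] ≈ 0.0293; in regime p = Θ(1/n^{3/2}) E[X] tends to 0 (below the triangle threshold p ~ 1/n).


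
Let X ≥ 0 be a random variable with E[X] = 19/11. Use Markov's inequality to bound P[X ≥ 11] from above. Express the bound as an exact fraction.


μ = E[X] = 19/11, a = 11.
Markov: P[X ≥ 11] ≤ μ/a = (19/11)/11 = 19/121.
Numerically: ≈ 0.157025.
(Since a = 11 > μ = 1.727273, the bound 19/121 is < 1 and informative.)

P[X ≥ 11] ≤ 19/121 ≈ 0.157025.


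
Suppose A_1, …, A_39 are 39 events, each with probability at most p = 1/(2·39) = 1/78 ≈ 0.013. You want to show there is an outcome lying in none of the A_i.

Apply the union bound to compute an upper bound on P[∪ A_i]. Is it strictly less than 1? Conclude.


Union bound: P[∪_{i=1}^{39} A_i] ≤ Σ_i P[A_i] ≤ 39·p = 39·(1/78) = 1/2.
Numerically: 1/2 ≈ 0.500.
Is 1/2 < 1? YES.
Since P[∪ A_i] ≤ 1/2 < 1, the complement has P[∩ A_i^c] ≥ 1 − 1/2 = 1/2 > 0, so some outcome avoids every A_i.

39·p = 1/2 ≈ 0.500; existence CERTIFIED by the union bound.


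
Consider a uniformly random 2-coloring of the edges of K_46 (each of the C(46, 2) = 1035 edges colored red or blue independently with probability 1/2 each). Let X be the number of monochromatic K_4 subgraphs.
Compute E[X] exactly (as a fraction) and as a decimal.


Let X = Σ_S X_S over the C(46, 4) = 163185 subsets S of size 4, where X_S = 1 if the K_4 on S is monochromatic.
For a fixed S, the K_4 on S has C(4, 2) = 6 edges. P[all 6 edges red] = (1/2)^6, and likewise for blue, so P[monochromatic] = 2·(1/2)^6 = 2^{1 − 6} = 1/32.
By linearity: E[X] = C(46, 4) · 2^{1 − 6} = 163185 · 1/32 = 163185/32.
Numerically: E[X] ≈ 5099.5312.

E[X] = C(46,4)·2^(1−C(4,2)) = 163185/32 ≈ 5099.5312.


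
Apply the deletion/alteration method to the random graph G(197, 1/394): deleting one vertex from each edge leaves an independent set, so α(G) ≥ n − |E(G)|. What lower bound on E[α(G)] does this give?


E[|E(G)|] = C(197, 2)·p = 19306 · (1/394) = 49.
E[α(G)] ≥ n − E[|E(G)|] = 197 − 49 = 148.
Numerically: ≈ 148.0000.
(This is only a lower bound; the true E[α(G)] may be larger.)

E[α(G)] ≥ 148 ≈ 148.0000.


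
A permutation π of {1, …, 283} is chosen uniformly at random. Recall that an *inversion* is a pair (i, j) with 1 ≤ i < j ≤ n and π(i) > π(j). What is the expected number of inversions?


Write X = Σ X_I over the C(283, 2) = 39903 pairs i < j, with X_I the indicator of one inversion.
There are 39903 indicators.
For each fixed pair i < j, the values π(i) and π(j) are two distinct elements of {1, …, 283} in uniformly random order; by symmetry P[π(i) > π(j)] = 1/2.
By linearity: E[X] = 39903 · (1/2) = C(283, 2) · (1/2) = 39903/2 = 39903/2 ≈ 19951.5000.

E[X] = 39903/2 = 19951.5000.


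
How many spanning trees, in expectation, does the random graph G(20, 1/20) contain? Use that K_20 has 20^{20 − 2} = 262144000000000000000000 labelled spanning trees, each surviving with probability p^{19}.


K_20 has 20^{20 − 2} = 262144000000000000000000 labelled spanning trees.
For each such spanning tree H, let X_H = 1 if all 19 edges of H are present in G. Then P[X_H = 1] = p^{19} = (1/20)^{19} = 1/5242880000000000000000000.
By linearity of expectation: E[X] = Σ_H E[X_H] = 262144000000000000000000 · p^{19} = 262144000000000000000000 · 1/5242880000000000000000000 = 1/20.
Numerically: E[X] ≈ 0.05.

E[X] = 262144000000000000000000 · (1/20)^{19} = 1/20 ≈ 0.05.


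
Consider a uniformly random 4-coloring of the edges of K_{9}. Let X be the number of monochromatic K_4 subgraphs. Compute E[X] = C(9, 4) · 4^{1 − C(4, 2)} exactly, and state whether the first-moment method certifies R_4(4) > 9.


E[X] = C(9, 4) · 4^{1 − 6} = 126 · 4^{−5} = 126/1024.
As a reduced fraction: E[X] = 63/512 ≈ 0.123.
Is E[X] < 1? YES.
Since E[X] < 1, there exists a 4-coloring of K_{9} with no monochromatic K_4; hence R_4(4) > 9.

E[X] = 63/512 ≈ 0.123; E[X] < 1, so R_4(4) > 9.


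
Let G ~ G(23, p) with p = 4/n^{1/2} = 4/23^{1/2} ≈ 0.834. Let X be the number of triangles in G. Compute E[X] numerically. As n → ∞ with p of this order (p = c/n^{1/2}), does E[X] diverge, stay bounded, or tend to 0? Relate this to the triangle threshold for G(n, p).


Number of potential triangles: C(23, 3) = 1771.
Each occurs with probability p³ ≈ (0.834)³ ≈ 5.80214e-01.
By linearity: E[X] = C(23, 3)·p³ ≈ 1771 · 5.80214e-01 ≈ 1027.559.
Since α = 1/2 < 1, p = c/n^{1/2} ≫ 1/n is above the triangle threshold p ~ 1/n. Asymptotically E[X] ~ (c³/6)·n^{3(1−α)} = (4³/6)·n^{1.5} → ∞; triangles are abundant w.h.p.

E[X] ≈ 1027.559; in regime p = Θ(1/n^{1/2}) E[X] diverges (above the triangle threshold p ~ 1/n).


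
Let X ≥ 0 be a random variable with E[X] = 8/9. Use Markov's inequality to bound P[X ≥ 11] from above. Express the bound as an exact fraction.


μ = E[X] = 8/9, a = 11.
Markov: P[X ≥ 11] ≤ μ/a = (8/9)/11 = 8/99.
Numerically: ≈ 0.0808.
(Since a = 11 > μ = 0.8889, the bound 8/99 is < 1 and informative.)

P[X ≥ 11] ≤ 8/99 ≈ 0.0808.


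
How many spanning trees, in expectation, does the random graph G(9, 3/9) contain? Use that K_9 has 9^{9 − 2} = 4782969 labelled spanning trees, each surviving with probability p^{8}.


K_9 has 9^{9 − 2} = 4782969 labelled spanning trees.
For each such spanning tree H, let X_H = 1 if all 8 edges of H are present in G. Then P[X_H = 1] = p^{8} = (1/3)^{8} = 1/6561.
By linearity: E[X] = Σ_H E[X_H] = 4782969 · p^{8} = 4782969 · 1/6561 = 729.
Numerically: E[X] ≈ 729.

E[X] = 4782969 · (1/3)^{8} = 729 ≈ 729.


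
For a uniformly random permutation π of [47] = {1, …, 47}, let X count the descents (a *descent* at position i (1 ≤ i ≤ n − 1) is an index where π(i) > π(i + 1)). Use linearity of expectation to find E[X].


Write X = Σ X_I over i = 1, …, 46, with X_I the indicator of one descent.
There are 46 indicators.
For each fixed i, the pair (π(i), π(i+1)) is a uniformly random ordered pair of distinct values from {1, …, 47}; by symmetry P[π(i) > π(i+1)] = 1/2.
By linearity: E[X] = 46 · (1/2) = (47 − 1) · (1/2) = 23 ≈ 23.000000.

E[X] = 23 = 23.000000.


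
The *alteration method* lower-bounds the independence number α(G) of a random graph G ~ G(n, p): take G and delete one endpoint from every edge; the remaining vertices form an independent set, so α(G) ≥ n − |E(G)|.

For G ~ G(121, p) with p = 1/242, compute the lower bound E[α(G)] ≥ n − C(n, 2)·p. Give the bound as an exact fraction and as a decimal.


E[|E(G)|] = C(121, 2)·p = 7260 · (1/242) = 30.
E[α(G)] ≥ n − E[|E(G)|] = 121 − 30 = 91.
Numerically: ≈ 91.000.
(This is only a lower bound; the true E[α(G)] may be larger.)

E[α(G)] ≥ 91 ≈ 91.000.


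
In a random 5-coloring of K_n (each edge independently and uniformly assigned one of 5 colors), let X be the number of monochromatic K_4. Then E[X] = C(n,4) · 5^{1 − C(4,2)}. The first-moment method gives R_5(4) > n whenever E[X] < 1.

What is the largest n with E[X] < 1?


We need C(n, 4) · 5^{1 − 6} < 1, i.e. C(n, 4) < 5^{6 − 1} = 3125.
Check values of n near the boundary:
  n = 12: C(12, 4) = 495; 495 < 3125? YES
  n = 13: C(13, 4) = 715; 715 < 3125? YES
  n = 14: C(14, 4) = 1001; 1001 < 3125? YES
  n = 15: C(15, 4) = 1365; 1365 < 3125? YES
  n = 16: C(16, 4) = 1820; 1820 < 3125? YES
  n = 17: C(17, 4) = 2380; 2380 < 3125? YES
  n = 18: C(18, 4) = 3060; 3060 < 3125? YES
  n = 19: C(19, 4) = 3876; 3876 < 3125? NO
The largest n with C(n, 4) < 3125 is n = 18 (where E[X] = 612/625 ≈ 0.9792). Hence R_5(4) > 18, i.e. R_5(4) ≥ 19.

Largest n = 18; hence R_5(4) > 18.


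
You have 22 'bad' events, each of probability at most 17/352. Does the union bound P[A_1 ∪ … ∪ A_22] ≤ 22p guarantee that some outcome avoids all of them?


Union bound: P[∪_{i=1}^{22} A_i] ≤ Σ_i P[A_i] ≤ 22·p = 22·(17/352) = 17/16.
Numerically: 17/16 ≈ 1.06250.
Is 17/16 < 1? NO.
Since the bound 17/16 is ≥ 1, the union bound is uninformative here; it does NOT by itself certify existence.

22·p = 17/16 ≈ 1.06250; existence NOT certified by the union bound.


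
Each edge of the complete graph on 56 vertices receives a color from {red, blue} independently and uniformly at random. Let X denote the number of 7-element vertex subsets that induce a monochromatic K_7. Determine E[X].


Let X = Σ_S X_S over the C(56, 7) = 231917400 subsets S of size 7, where X_S = 1 if the K_7 on S is monochromatic.
For a fixed S, the K_7 on S has C(7, 2) = 21 edges. P[all 21 edges red] = (1/2)^21, and likewise for blue, so P[monochromatic] = 2·(1/2)^21 = 2^{1 − 21} = 1/1048576.
By linearity: E[X] = C(56, 7) · 2^{1 − 21} = 231917400 · 1/1048576 = 28989675/131072.
Numerically: E[X] ≈ 221.174.

E[X] = C(56,7)·2^(1−C(7,2)) = 28989675/131072 ≈ 221.174.


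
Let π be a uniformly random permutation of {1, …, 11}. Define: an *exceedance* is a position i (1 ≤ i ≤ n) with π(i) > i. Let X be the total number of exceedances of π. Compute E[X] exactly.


Write X = Σ_{i=1}^{11} X_i, where X_i = 1_{π(i) > i}.
For each fixed i, π(i) is uniform over {1, …, 11} (marginal of a uniform permutation), so P[π(i) > i] = (n − i)/n. Summing: Σ_{i=1}^{11} (n − i)/n = (0 + 1 + … + 10)/11 = 11(11 − 1)/(2·11) = (11 − 1)/2.
Hence E[X] = Σ_{i=1}^{11} (11 − i)/11 = 5 ≈ 5.0000.

E[X] = 5 = 5.0000.


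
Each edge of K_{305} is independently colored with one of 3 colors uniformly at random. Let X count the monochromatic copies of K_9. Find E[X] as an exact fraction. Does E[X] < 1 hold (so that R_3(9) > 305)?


E[X] = C(305, 9) · 3^{1 − 36} = 55871664980896050 · 3^{−35} = 55871664980896050/50031545098999707.
As a reduced fraction: E[X] = 18623888326965350/16677181699666569 ≈ 1.11673.
Is E[X] < 1? NO.
Since E[X] ≥ 1, the first-moment bound is inconclusive at n = 305; it does NOT by itself certify R_3(9) > 305.

E[X] = 18623888326965350/16677181699666569 ≈ 1.11673; E[X] ≥ 1; first-moment method inconclusive here.


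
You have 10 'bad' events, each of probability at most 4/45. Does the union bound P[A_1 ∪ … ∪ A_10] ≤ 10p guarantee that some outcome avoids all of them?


Union bound: P[∪_{i=1}^{10} A_i] ≤ Σ_i P[A_i] ≤ 10·p = 10·(4/45) = 8/9.
Numerically: 8/9 ≈ 0.8889.
Is 8/9 < 1? YES.
Since P[∪ A_i] ≤ 8/9 < 1, the complement has P[∩ A_i^c] ≥ 1 − 8/9 = 1/9 > 0, so some outcome avoids every A_i.

10·p = 8/9 ≈ 0.8889; existence CERTIFIED by the union bound.


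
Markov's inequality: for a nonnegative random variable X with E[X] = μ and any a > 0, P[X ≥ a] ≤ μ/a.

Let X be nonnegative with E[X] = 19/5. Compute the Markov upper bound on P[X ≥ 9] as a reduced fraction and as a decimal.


μ = E[X] = 19/5, a = 9.
Markov: P[X ≥ 9] ≤ μ/a = (19/5)/9 = 19/45.
Numerically: ≈ 0.4222.
(Since a = 9 > μ = 3.8000, the bound 19/45 is < 1 and informative.)

P[X ≥ 9] ≤ 19/45 ≈ 0.4222.


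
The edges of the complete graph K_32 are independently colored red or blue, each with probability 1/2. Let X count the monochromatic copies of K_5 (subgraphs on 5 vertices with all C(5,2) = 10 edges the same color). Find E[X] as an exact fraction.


Let X = Σ_S X_S over the C(32, 5) = 201376 subsets S of size 5, where X_S = 1 if the K_5 on S is monochromatic.
For a fixed S, the K_5 on S has C(5, 2) = 10 edges. P[all 10 edges red] = (1/2)^10, and likewise for blue, so P[monochromatic] = 2·(1/2)^10 = 2^{1 − 10} = 1/512.
Summing: E[X] = C(32, 5) · 2^{1 − 10} = 201376 · 1/512 = 6293/16.
Numerically: E[X] ≈ 393.31250.

E[X] = C(32,5)·2^(1−C(5,2)) = 6293/16 ≈ 393.31250.


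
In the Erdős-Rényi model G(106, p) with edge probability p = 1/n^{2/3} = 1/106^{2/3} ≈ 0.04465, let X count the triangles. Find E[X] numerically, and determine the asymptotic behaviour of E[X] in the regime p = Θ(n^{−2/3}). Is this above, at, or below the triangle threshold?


Number of potential triangles: C(106, 3) = 192920.
Each occurs with probability p³ ≈ (0.04465)³ ≈ 8.899964e-05.
By linearity: E[X] = C(106, 3)·p³ ≈ 192920 · 8.899964e-05 ≈ 17.1698.
Since α = 2/3 < 1, p = c/n^{2/3} ≫ 1/n is above the triangle threshold p ~ 1/n. Asymptotically E[X] ~ (c³/6)·n^{3(1−α)} = (1³/6)·n^{1} → ∞; triangles are abundant w.h.p.

E[X] ≈ 17.1698; in regime p = Θ(1/n^{2/3}) E[X] diverges (above the triangle threshold p ~ 1/n).


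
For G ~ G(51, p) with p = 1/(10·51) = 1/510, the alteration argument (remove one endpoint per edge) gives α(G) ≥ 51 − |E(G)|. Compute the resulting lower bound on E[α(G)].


E[|E(G)|] = C(51, 2)·p = 1275 · (1/510) = 5/2.
E[α(G)] ≥ n − E[|E(G)|] = 51 − 5/2 = 97/2.
Numerically: ≈ 48.500000.
(This is only a lower bound; the true E[α(G)] may be larger.)

E[α(G)] ≥ 97/2 ≈ 48.500000.


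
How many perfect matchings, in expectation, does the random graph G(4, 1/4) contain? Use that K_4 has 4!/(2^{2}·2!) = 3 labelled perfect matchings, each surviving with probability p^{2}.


K_4 has 4!/(2^{2}·2!) = 3 labelled perfect matchings.
For each such perfect matching H, let X_H = 1 if all 2 edges of H are present in G. Then P[X_H = 1] = p^{2} = (1/4)^{2} = 1/16.
By linearity of expectation: E[X] = Σ_H E[X_H] = 3 · p^{2} = 3 · 1/16 = 3/16.
Numerically: E[X] ≈ 0.1875.

E[X] = 3 · (1/4)^{2} = 3/16 ≈ 0.1875.


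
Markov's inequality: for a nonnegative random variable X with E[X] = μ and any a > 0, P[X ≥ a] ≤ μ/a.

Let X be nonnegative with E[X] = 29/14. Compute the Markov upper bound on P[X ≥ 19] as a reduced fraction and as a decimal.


μ = E[X] = 29/14, a = 19.
Markov: P[X ≥ 19] ≤ μ/a = (29/14)/19 = 29/266.
Numerically: ≈ 0.109.
(Since a = 19 > μ = 2.071, the bound 29/266 is < 1 and informative.)

P[X ≥ 19] ≤ 29/266 ≈ 0.109.


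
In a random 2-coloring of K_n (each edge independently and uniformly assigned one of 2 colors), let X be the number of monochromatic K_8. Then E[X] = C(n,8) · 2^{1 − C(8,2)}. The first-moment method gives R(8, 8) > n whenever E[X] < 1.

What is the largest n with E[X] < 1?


We need C(n, 8) · 2^{1 − 28} < 1, i.e. C(n, 8) < 2^{28 − 1} = 134217728.
Check values of n near the boundary:
  n = 37: C(37, 8) = 38608020; 38608020 < 134217728? YES
  n = 38: C(38, 8) = 48903492; 48903492 < 134217728? YES
  n = 39: C(39, 8) = 61523748; 61523748 < 134217728? YES
  n = 40: C(40, 8) = 76904685; 76904685 < 134217728? YES
  n = 41: C(41, 8) = 95548245; 95548245 < 134217728? YES
  n = 42: C(42, 8) = 118030185; 118030185 < 134217728? YES
  n = 43: C(43, 8) = 145008513; 145008513 < 134217728? NO
The largest n with C(n, 8) < 134217728 is n = 42 (where E[X] = 118030185/134217728 ≈ 0.879). Hence R(8, 8) > 42, i.e. R(8, 8) ≥ 43.

Largest n = 42; hence R(8, 8) > 42.


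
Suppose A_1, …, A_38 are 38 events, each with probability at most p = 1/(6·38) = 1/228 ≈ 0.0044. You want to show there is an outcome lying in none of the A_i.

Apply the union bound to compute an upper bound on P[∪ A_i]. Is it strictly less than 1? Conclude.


Union bound: P[∪_{i=1}^{38} A_i] ≤ Σ_i P[A_i] ≤ 38·p = 38·(1/228) = 1/6.
Numerically: 1/6 ≈ 0.1667.
Is 1/6 < 1? YES.
Since P[∪ A_i] ≤ 1/6 < 1, the complement has P[∩ A_i^c] ≥ 1 − 1/6 = 5/6 > 0, so some outcome avoids every A_i.

38·p = 1/6 ≈ 0.1667; existence CERTIFIED by the union bound.


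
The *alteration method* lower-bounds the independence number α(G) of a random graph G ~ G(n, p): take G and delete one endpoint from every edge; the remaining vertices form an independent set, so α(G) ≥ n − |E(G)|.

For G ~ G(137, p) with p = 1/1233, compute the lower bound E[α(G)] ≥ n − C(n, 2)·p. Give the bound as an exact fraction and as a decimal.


E[|E(G)|] = C(137, 2)·p = 9316 · (1/1233) = 68/9.
E[α(G)] ≥ n − E[|E(G)|] = 137 − 68/9 = 1165/9.
Numerically: ≈ 129.444444.
(This is only a lower bound; the true E[α(G)] may be larger.)

E[α(G)] ≥ 1165/9 ≈ 129.444444.


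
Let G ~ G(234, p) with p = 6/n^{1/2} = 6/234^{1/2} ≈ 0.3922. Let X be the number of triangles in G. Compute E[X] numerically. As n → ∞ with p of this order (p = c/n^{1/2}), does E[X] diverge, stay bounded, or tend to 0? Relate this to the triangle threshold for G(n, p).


Number of potential triangles: C(234, 3) = 2108184.
Each occurs with probability p³ ≈ (0.3922)³ ≈ 6.034343e-02.
By linearity: E[X] = C(234, 3)·p³ ≈ 2108184 · 6.034343e-02 ≈ 127215.0456.
Since α = 1/2 < 1, p = c/n^{1/2} ≫ 1/n is above the triangle threshold p ~ 1/n. Asymptotically E[X] ~ (c³/6)·n^{3(1−α)} = (6³/6)·n^{1.5} → ∞; triangles are abundant w.h.p.

E[X] ≈ 127215.0456; in regime p = Θ(1/n^{1/2}) E[X] diverges (above the triangle threshold p ~ 1/n).


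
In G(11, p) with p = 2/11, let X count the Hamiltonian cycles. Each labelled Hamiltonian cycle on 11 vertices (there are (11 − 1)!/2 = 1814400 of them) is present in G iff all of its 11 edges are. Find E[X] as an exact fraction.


K_11 has (11 − 1)!/2 = 1814400 labelled Hamiltonian cycles.
For each such Hamiltonian cycle H, let X_H = 1 if all 11 edges of H are present in G. Then P[X_H = 1] = p^{11} = (2/11)^{11} = 2048/285311670611.
By linearity of expectation: E[X] = Σ_H E[X_H] = 1814400 · p^{11} = 1814400 · 2048/285311670611 = 3715891200/285311670611.
Numerically: E[X] ≈ 0.013024.

E[X] = 1814400 · (2/11)^{11} = 3715891200/285311670611 ≈ 0.013024.


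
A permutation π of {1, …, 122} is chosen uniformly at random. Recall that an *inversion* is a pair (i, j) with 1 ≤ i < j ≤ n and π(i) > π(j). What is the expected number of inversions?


Write X = Σ X_I over the C(122, 2) = 7381 pairs i < j, with X_I the indicator of one inversion.
There are 7381 indicators.
For each fixed pair i < j, the values π(i) and π(j) are two distinct elements of {1, …, 122} in uniformly random order; by symmetry P[π(i) > π(j)] = 1/2.
By linearity: E[X] = 7381 · (1/2) = C(122, 2) · (1/2) = 7381/2 = 7381/2 ≈ 3690.500.

E[X] = 7381/2 = 3690.500.


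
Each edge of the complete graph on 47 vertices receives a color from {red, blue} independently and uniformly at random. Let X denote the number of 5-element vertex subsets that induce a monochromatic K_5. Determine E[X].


Let X = Σ_S X_S over the C(47, 5) = 1533939 subsets S of size 5, where X_S = 1 if the K_5 on S is monochromatic.
For a fixed S, the K_5 on S has C(5, 2) = 10 edges. P[all 10 edges red] = (1/2)^10, and likewise for blue, so P[monochromatic] = 2·(1/2)^10 = 2^{1 − 10} = 1/512.
By linearity: E[X] = C(47, 5) · 2^{1 − 10} = 1533939 · 1/512 = 1533939/512.
Numerically: E[X] ≈ 2995.9746.

E[X] = C(47,5)·2^(1−C(5,2)) = 1533939/512 ≈ 2995.9746.


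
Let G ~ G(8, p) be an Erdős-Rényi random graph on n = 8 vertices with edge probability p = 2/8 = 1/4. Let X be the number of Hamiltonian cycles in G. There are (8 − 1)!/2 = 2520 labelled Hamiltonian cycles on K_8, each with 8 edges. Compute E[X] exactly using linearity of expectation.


K_8 has (8 − 1)!/2 = 2520 labelled Hamiltonian cycles.
For each such Hamiltonian cycle H, let X_H = 1 if all 8 edges of H are present in G. Then P[X_H = 1] = p^{8} = (1/4)^{8} = 1/65536.
Summing the indicators: E[X] = Σ_H E[X_H] = 2520 · p^{8} = 2520 · 1/65536 = 315/8192.
Numerically: E[X] ≈ 0.03845.

E[X] = 2520 · (1/4)^{8} = 315/8192 ≈ 0.03845.


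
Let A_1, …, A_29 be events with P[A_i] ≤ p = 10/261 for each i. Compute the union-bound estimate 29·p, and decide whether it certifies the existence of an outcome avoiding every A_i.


Union bound: P[∪_{i=1}^{29} A_i] ≤ Σ_i P[A_i] ≤ 29·p = 29·(10/261) = 10/9.
Numerically: 10/9 ≈ 1.11111.
Is 10/9 < 1? NO.
Since the bound 10/9 is ≥ 1, the union bound is uninformative here; it does NOT by itself certify existence.

29·p = 10/9 ≈ 1.11111; existence NOT certified by the union bound.


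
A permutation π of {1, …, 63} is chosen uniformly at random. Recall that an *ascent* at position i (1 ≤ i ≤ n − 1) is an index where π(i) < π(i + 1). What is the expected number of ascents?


Write X = Σ X_I over i = 1, …, 62, with X_I the indicator of one ascent.
There are 62 indicators.
For each fixed i, the pair (π(i), π(i+1)) is a uniformly random ordered pair of distinct values from {1, …, 63}; by symmetry P[π(i) < π(i+1)] = 1/2.
By linearity: E[X] = 62 · (1/2) = (63 − 1) · (1/2) = 31 ≈ 31.000.

E[X] = 31 = 31.000.


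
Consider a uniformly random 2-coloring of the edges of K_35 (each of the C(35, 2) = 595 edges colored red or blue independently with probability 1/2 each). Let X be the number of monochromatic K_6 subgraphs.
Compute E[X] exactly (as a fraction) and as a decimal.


Let X = Σ_S X_S over the C(35, 6) = 1623160 subsets S of size 6, where X_S = 1 if the K_6 on S is monochromatic.
For a fixed S, the K_6 on S has C(6, 2) = 15 edges. P[all 15 edges red] = (1/2)^15, and likewise for blue, so P[monochromatic] = 2·(1/2)^15 = 2^{1 − 15} = 1/16384.
By linearity: E[X] = C(35, 6) · 2^{1 − 15} = 1623160 · 1/16384 = 202895/2048.
Numerically: E[X] ≈ 99.070.

E[X] = C(35,6)·2^(1−C(6,2)) = 202895/2048 ≈ 99.070.


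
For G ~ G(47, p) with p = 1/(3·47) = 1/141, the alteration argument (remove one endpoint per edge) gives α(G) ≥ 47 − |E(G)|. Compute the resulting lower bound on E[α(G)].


E[|E(G)|] = C(47, 2)·p = 1081 · (1/141) = 23/3.
E[α(G)] ≥ n − E[|E(G)|] = 47 − 23/3 = 118/3.
Numerically: ≈ 39.333333.
(This is only a lower bound; the true E[α(G)] may be larger.)

E[α(G)] ≥ 118/3 ≈ 39.333333.


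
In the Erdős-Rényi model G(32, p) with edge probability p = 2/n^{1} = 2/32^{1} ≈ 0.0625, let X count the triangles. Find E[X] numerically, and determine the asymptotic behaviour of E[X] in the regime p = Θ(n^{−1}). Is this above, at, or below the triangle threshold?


Number of potential triangles: C(32, 3) = 4960.
Each occurs with probability p³ ≈ (0.0625)³ ≈ 2.441406e-04.
By linearity: E[X] = C(32, 3)·p³ ≈ 4960 · 2.441406e-04 ≈ 1.2109.
Here α = 1, so p = 2/n is exactly at the triangle threshold p ~ 1/n. Asymptotically E[X] → c³/6 = 2³/6 = 4/3 ≈ 1.3333, a bounded constant. In this regime the triangle count is asymptotically Poisson(c³/6).

E[X] ≈ 1.2109; in regime p = Θ(1/n^{1}) E[X] stays bounded (at the triangle threshold p ~ 1/n).


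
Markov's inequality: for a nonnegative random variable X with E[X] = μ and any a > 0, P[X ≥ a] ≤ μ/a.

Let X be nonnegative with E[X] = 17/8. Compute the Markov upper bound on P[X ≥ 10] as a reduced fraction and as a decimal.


μ = E[X] = 17/8, a = 10.
Markov: P[X ≥ 10] ≤ μ/a = (17/8)/10 = 17/80.
Numerically: ≈ 0.212500.
(Since a = 10 > μ = 2.125000, the bound 17/80 is < 1 and informative.)

P[X ≥ 10] ≤ 17/80 ≈ 0.212500.


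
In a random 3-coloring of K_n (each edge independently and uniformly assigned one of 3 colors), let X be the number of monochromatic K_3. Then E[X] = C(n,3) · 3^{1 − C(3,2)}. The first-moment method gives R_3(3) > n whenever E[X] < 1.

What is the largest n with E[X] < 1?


We need C(n, 3) · 3^{1 − 3} < 1, i.e. C(n, 3) < 3^{3 − 1} = 9.
Check values of n near the boundary:
  n = 3: C(3, 3) = 1; 1 < 9? YES
  n = 4: C(4, 3) = 4; 4 < 9? YES
  n = 5: C(5, 3) = 10; 10 < 9? NO
  n = 6: C(6, 3) = 20; 20 < 9? NO
The largest n with C(n, 3) < 9 is n = 4 (where E[X] = 4/9 ≈ 0.44444). Hence R_3(3) > 4, i.e. R_3(3) ≥ 5.

Largest n = 4; hence R_3(3) > 4.


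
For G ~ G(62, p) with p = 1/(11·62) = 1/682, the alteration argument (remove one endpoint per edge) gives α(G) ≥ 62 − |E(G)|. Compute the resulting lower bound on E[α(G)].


E[|E(G)|] = C(62, 2)·p = 1891 · (1/682) = 61/22.
E[α(G)] ≥ n − E[|E(G)|] = 62 − 61/22 = 1303/22.
Numerically: ≈ 59.227.
(This is only a lower bound; the true E[α(G)] may be larger.)

E[α(G)] ≥ 1303/22 ≈ 59.227.


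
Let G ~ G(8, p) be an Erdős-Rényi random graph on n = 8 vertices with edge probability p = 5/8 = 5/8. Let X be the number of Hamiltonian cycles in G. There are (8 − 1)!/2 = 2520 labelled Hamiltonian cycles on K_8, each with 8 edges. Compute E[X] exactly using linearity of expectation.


K_8 has (8 − 1)!/2 = 2520 labelled Hamiltonian cycles.
For each such Hamiltonian cycle H, let X_H = 1 if all 8 edges of H are present in G. Then P[X_H = 1] = p^{8} = (5/8)^{8} = 390625/16777216.
By linearity of expectation: E[X] = Σ_H E[X_H] = 2520 · p^{8} = 2520 · 390625/16777216 = 123046875/2097152.
Numerically: E[X] ≈ 58.67.

E[X] = 2520 · (5/8)^{8} = 123046875/2097152 ≈ 58.67.


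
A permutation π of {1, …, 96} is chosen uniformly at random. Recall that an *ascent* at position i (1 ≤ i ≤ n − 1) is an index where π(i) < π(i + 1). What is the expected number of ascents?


Write X = Σ X_I over i = 1, …, 95, with X_I the indicator of one ascent.
There are 95 indicators.
For each fixed i, the pair (π(i), π(i+1)) is a uniformly random ordered pair of distinct values from {1, …, 96}; by symmetry P[π(i) < π(i+1)] = 1/2.
By linearity: E[X] = 95 · (1/2) = (96 − 1) · (1/2) = 95/2 ≈ 47.500000.

E[X] = 95/2 = 47.500000.


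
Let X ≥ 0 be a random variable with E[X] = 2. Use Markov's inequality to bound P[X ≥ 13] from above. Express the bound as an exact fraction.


μ = E[X] = 2, a = 13.
Markov: P[X ≥ 13] ≤ μ/a = (2)/13 = 2/13.
Numerically: ≈ 0.153846.
(Since a = 13 > μ = 2.000000, the bound 2/13 is < 1 and informative.)

P[X ≥ 13] ≤ 2/13 ≈ 0.153846.


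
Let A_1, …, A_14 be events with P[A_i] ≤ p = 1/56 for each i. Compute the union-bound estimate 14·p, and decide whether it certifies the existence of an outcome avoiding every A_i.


Union bound: P[∪_{i=1}^{14} A_i] ≤ Σ_i P[A_i] ≤ 14·p = 14·(1/56) = 1/4.
Numerically: 1/4 ≈ 0.25000.
Is 1/4 < 1? YES.
Since P[∪ A_i] ≤ 1/4 < 1, the complement has P[∩ A_i^c] ≥ 1 − 1/4 = 3/4 > 0, so some outcome avoids every A_i.

14·p = 1/4 ≈ 0.25000; existence CERTIFIED by the union bound.


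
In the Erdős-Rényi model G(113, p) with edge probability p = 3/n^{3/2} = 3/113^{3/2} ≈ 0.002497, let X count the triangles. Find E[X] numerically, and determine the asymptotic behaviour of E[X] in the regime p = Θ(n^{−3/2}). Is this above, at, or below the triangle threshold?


Number of potential triangles: C(113, 3) = 234136.
Each occurs with probability p³ ≈ (0.002497)³ ≈ 1.557797e-08.
By linearity: E[X] = C(113, 3)·p³ ≈ 234136 · 1.557797e-08 ≈ 0.0036.
Since α = 3/2 > 1, p = c/n^{3/2} = o(1/n) is below the triangle threshold p ~ 1/n. Asymptotically E[X] ~ (c³/6)·n^{3(1−α)} = (3³/6)·n^{-1.5} → 0, so by Markov's inequality G has no triangles w.h.p.

E[X] ≈ 0.0036; in regime p = Θ(1/n^{3/2}) E[X] tends to 0 (below the triangle threshold p ~ 1/n).


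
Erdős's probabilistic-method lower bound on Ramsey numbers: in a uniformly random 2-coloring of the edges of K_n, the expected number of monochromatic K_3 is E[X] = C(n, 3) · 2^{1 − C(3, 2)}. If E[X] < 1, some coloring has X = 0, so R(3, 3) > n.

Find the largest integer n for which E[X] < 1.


We need C(n, 3) · 2^{1 − 3} < 1, i.e. C(n, 3) < 2^{3 − 1} = 4.
Check values of n near the boundary:
  n = 3: C(3, 3) = 1; 1 < 4? YES
  n = 4: C(4, 3) = 4; 4 < 4? NO
  n = 5: C(5, 3) = 10; 10 < 4? NO
The largest n with C(n, 3) < 4 is n = 3 (where E[X] = 1/4 ≈ 0.250000). Hence R(3, 3) > 3, i.e. R(3, 3) ≥ 4.

Largest n = 3; hence R(3, 3) > 3.


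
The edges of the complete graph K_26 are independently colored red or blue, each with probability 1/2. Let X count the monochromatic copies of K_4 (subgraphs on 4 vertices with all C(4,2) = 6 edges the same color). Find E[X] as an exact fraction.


Let X = Σ_S X_S over the C(26, 4) = 14950 subsets S of size 4, where X_S = 1 if the K_4 on S is monochromatic.
For a fixed S, the K_4 on S has C(4, 2) = 6 edges. P[all 6 edges red] = (1/2)^6, and likewise for blue, so P[monochromatic] = 2·(1/2)^6 = 2^{1 − 6} = 1/32.
By linearity: E[X] = C(26, 4) · 2^{1 − 6} = 14950 · 1/32 = 7475/16.
Numerically: E[X] ≈ 467.18750.

E[X] = C(26,4)·2^(1−C(4,2)) = 7475/16 ≈ 467.18750.


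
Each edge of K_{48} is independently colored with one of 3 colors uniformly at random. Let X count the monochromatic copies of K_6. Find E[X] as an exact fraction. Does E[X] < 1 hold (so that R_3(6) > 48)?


E[X] = C(48, 6) · 3^{1 − 15} = 12271512 · 3^{−14} = 12271512/4782969.
As a reduced fraction: E[X] = 4090504/1594323 ≈ 2.56567.
Is E[X] < 1? NO.
Since E[X] ≥ 1, the first-moment bound is inconclusive at n = 48; it does NOT by itself certify R_3(6) > 48.

E[X] = 4090504/1594323 ≈ 2.56567; E[X] ≥ 1; first-moment method inconclusive here.


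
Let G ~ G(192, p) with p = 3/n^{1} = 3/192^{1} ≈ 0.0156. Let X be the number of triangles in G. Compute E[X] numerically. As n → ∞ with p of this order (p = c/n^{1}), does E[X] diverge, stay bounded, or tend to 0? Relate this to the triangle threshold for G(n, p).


Number of potential triangles: C(192, 3) = 1161280.
Each occurs with probability p³ ≈ (0.0156)³ ≈ 3.81470e-06.
By linearity: E[X] = C(192, 3)·p³ ≈ 1161280 · 3.81470e-06 ≈ 4.430.
Here α = 1, so p = 3/n is exactly at the triangle threshold p ~ 1/n. Asymptotically E[X] → c³/6 = 3³/6 = 9/2 ≈ 4.500, a bounded constant. In this regime the triangle count is asymptotically Poisson(c³/6).

E[X] ≈ 4.430; in regime p = Θ(1/n^{1}) E[X] stays bounded (at the triangle threshold p ~ 1/n).


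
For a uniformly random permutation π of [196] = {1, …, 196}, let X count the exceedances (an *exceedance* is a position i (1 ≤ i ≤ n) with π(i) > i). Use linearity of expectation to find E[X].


Write X = Σ_{i=1}^{196} X_i, where X_i = 1_{π(i) > i}.
For each fixed i, π(i) is uniform over {1, …, 196} (marginal of a uniform permutation), so P[π(i) > i] = (n − i)/n. Summing: Σ_{i=1}^{196} (n − i)/n = (0 + 1 + … + 195)/196 = 196(196 − 1)/(2·196) = (196 − 1)/2.
Hence E[X] = Σ_{i=1}^{196} (196 − i)/196 = 195/2 ≈ 97.5000.

E[X] = 195/2 = 97.5000.


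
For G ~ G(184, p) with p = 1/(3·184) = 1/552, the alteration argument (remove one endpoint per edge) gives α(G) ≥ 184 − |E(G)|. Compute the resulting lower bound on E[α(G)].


E[|E(G)|] = C(184, 2)·p = 16836 · (1/552) = 61/2.
E[α(G)] ≥ n − E[|E(G)|] = 184 − 61/2 = 307/2.
Numerically: ≈ 153.500000.
(This is only a lower bound; the true E[α(G)] may be larger.)

E[α(G)] ≥ 307/2 ≈ 153.500000.


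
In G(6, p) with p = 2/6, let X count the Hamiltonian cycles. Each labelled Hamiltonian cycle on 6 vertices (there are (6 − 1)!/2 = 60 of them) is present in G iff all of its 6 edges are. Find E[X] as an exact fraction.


K_6 has (6 − 1)!/2 = 60 labelled Hamiltonian cycles.
For each such Hamiltonian cycle H, let X_H = 1 if all 6 edges of H are present in G. Then P[X_H = 1] = p^{6} = (1/3)^{6} = 1/729.
Summing the indicators: E[X] = Σ_H E[X_H] = 60 · p^{6} = 60 · 1/729 = 20/243.
Numerically: E[X] ≈ 0.0823.

E[X] = 60 · (1/3)^{6} = 20/243 ≈ 0.0823.


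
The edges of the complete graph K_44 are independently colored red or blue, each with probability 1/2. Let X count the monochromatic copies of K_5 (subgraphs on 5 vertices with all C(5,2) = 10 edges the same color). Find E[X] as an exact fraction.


Let X = Σ_S X_S over the C(44, 5) = 1086008 subsets S of size 5, where X_S = 1 if the K_5 on S is monochromatic.
For a fixed S, the K_5 on S has C(5, 2) = 10 edges. P[all 10 edges red] = (1/2)^10, and likewise for blue, so P[monochromatic] = 2·(1/2)^10 = 2^{1 − 10} = 1/512.
Summing: E[X] = C(44, 5) · 2^{1 − 10} = 1086008 · 1/512 = 135751/64.
Numerically: E[X] ≈ 2121.109375.

E[X] = C(44,5)·2^(1−C(5,2)) = 135751/64 ≈ 2121.109375.


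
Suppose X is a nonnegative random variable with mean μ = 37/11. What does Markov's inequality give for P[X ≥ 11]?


μ = E[X] = 37/11, a = 11.
Markov: P[X ≥ 11] ≤ μ/a = (37/11)/11 = 37/121.
Numerically: ≈ 0.30579.
(Since a = 11 > μ = 3.36364, the bound 37/121 is < 1 and informative.)

P[X ≥ 11] ≤ 37/121 ≈ 0.30579.


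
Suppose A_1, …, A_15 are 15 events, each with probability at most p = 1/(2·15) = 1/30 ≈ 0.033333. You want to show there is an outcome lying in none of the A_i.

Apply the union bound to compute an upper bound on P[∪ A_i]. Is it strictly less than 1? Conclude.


Union bound: P[∪_{i=1}^{15} A_i] ≤ Σ_i P[A_i] ≤ 15·p = 15·(1/30) = 1/2.
Numerically: 1/2 ≈ 0.500000.
Is 1/2 < 1? YES.
Since P[∪ A_i] ≤ 1/2 < 1, the complement has P[∩ A_i^c] ≥ 1 − 1/2 = 1/2 > 0, so some outcome avoids every A_i.

15·p = 1/2 ≈ 0.500000; existence CERTIFIED by the union bound.


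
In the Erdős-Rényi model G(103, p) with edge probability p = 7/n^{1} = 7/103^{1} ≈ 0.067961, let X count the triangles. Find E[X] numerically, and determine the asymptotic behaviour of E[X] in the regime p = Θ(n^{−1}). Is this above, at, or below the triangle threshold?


Number of potential triangles: C(103, 3) = 176851.
Each occurs with probability p³ ≈ (0.067961)³ ≈ 3.1389359e-04.
By linearity: E[X] = C(103, 3)·p³ ≈ 176851 · 3.1389359e-04 ≈ 55.51240.
Here α = 1, so p = 7/n is exactly at the triangle threshold p ~ 1/n. Asymptotically E[X] → c³/6 = 7³/6 = 343/6 ≈ 57.16667, a bounded constant. In this regime the triangle count is asymptotically Poisson(c³/6).

E[X] ≈ 55.51240; in regime p = Θ(1/n^{1}) E[X] stays bounded (at the triangle threshold p ~ 1/n).


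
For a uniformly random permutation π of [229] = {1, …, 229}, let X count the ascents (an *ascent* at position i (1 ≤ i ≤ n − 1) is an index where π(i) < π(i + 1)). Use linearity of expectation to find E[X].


Write X = Σ X_I over i = 1, …, 228, with X_I the indicator of one ascent.
There are 228 indicators.
For each fixed i, the pair (π(i), π(i+1)) is a uniformly random ordered pair of distinct values from {1, …, 229}; by symmetry P[π(i) < π(i+1)] = 1/2.
By linearity: E[X] = 228 · (1/2) = (229 − 1) · (1/2) = 114 ≈ 114.0000.

E[X] = 114 = 114.0000.


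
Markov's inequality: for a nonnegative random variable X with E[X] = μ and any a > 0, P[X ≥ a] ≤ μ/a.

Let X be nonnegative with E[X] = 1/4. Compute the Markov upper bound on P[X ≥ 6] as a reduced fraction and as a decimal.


μ = E[X] = 1/4, a = 6.
Markov: P[X ≥ 6] ≤ μ/a = (1/4)/6 = 1/24.
Numerically: ≈ 0.0417.
(Since a = 6 > μ = 0.2500, the bound 1/24 is < 1 and informative.)

P[X ≥ 6] ≤ 1/24 ≈ 0.0417.


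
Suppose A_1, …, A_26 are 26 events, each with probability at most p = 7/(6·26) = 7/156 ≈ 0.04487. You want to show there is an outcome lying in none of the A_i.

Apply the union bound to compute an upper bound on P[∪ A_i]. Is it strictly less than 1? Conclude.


Union bound: P[∪_{i=1}^{26} A_i] ≤ Σ_i P[A_i] ≤ 26·p = 26·(7/156) = 7/6.
Numerically: 7/6 ≈ 1.16667.
Is 7/6 < 1? NO.
Since the bound 7/6 is ≥ 1, the union bound is uninformative here; it does NOT by itself certify existence.

26·p = 7/6 ≈ 1.16667; existence NOT certified by the union bound.


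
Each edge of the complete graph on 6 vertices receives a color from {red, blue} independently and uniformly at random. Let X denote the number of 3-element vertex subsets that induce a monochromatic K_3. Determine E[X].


Let X = Σ_S X_S over the C(6, 3) = 20 subsets S of size 3, where X_S = 1 if the K_3 on S is monochromatic.
For a fixed S, the K_3 on S has C(3, 2) = 3 edges. P[all 3 edges red] = (1/2)^3, and likewise for blue, so P[monochromatic] = 2·(1/2)^3 = 2^{1 − 3} = 1/4.
By linearity of expectation: E[X] = C(6, 3) · 2^{1 − 3} = 20 · 1/4 = 5.
Numerically: E[X] ≈ 5.000000.

E[X] = C(6,3)·2^(1−C(3,2)) = 5 ≈ 5.000000.


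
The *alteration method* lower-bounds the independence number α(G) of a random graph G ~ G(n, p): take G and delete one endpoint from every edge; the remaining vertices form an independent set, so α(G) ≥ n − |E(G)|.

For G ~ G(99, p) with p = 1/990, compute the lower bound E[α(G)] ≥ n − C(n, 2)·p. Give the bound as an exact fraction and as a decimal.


E[|E(G)|] = C(99, 2)·p = 4851 · (1/990) = 49/10.
E[α(G)] ≥ n − E[|E(G)|] = 99 − 49/10 = 941/10.
Numerically: ≈ 94.10000.
(This is only a lower bound; the true E[α(G)] may be larger.)

E[α(G)] ≥ 941/10 ≈ 94.10000.


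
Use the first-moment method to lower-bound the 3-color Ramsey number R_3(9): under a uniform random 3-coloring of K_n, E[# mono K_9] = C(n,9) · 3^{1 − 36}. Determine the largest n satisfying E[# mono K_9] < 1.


We need C(n, 9) · 3^{1 − 36} < 1, i.e. C(n, 9) < 3^{36 − 1} = 50031545098999707.
Check values of n near the boundary:
  n = 300: C(300, 9) = 48052241692154700; 48052241692154700 < 50031545098999707? YES
  n = 301: C(301, 9) = 49533303936090975; 49533303936090975 < 50031545098999707? YES
  n = 302: C(302, 9) = 51054804739588650; 51054804739588650 < 50031545098999707? NO
  n = 303: C(303, 9) = 52617706925494425; 52617706925494425 < 50031545098999707? NO
  n = 304: C(304, 9) = 54222992899492560; 54222992899492560 < 50031545098999707? NO
The largest n with C(n, 9) < 50031545098999707 is n = 301 (where E[X] = 16511101312030325/16677181699666569 ≈ 0.990). Hence R_3(9) > 301, i.e. R_3(9) ≥ 302.

Largest n = 301; hence R_3(9) > 301.


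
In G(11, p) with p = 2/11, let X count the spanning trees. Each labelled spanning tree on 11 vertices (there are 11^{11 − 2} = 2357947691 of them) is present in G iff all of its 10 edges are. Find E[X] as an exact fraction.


K_11 has 11^{11 − 2} = 2357947691 labelled spanning trees.
For each such spanning tree H, let X_H = 1 if all 10 edges of H are present in G. Then P[X_H = 1] = p^{10} = (2/11)^{10} = 1024/25937424601.
Summing the indicators: E[X] = Σ_H E[X_H] = 2357947691 · p^{10} = 2357947691 · 1024/25937424601 = 1024/11.
Numerically: E[X] ≈ 93.091.

E[X] = 2357947691 · (2/11)^{10} = 1024/11 ≈ 93.091.


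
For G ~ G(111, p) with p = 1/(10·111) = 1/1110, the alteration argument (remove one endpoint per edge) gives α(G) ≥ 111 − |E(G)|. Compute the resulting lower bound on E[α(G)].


E[|E(G)|] = C(111, 2)·p = 6105 · (1/1110) = 11/2.
E[α(G)] ≥ n − E[|E(G)|] = 111 − 11/2 = 211/2.
Numerically: ≈ 105.5000.
(This is only a lower bound; the true E[α(G)] may be larger.)

E[α(G)] ≥ 211/2 ≈ 105.5000.


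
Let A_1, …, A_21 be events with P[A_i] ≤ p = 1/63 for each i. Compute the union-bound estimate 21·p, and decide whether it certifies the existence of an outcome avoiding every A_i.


Union bound: P[∪_{i=1}^{21} A_i] ≤ Σ_i P[A_i] ≤ 21·p = 21·(1/63) = 1/3.
Numerically: 1/3 ≈ 0.333.
Is 1/3 < 1? YES.
Since P[∪ A_i] ≤ 1/3 < 1, the complement has P[∩ A_i^c] ≥ 1 − 1/3 = 2/3 > 0, so some outcome avoids every A_i.

21·p = 1/3 ≈ 0.333; existence CERTIFIED by the union bound.
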